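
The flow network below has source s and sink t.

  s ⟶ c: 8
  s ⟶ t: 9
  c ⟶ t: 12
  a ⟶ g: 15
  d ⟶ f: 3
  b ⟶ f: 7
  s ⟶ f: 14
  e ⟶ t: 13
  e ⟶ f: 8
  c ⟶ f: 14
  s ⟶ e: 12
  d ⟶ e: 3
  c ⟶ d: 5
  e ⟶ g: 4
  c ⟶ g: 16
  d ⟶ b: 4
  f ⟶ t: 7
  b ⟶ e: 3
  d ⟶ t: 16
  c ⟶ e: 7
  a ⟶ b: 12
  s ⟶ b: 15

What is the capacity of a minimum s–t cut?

37

Augment s→t: bottleneck 9, flow now 9.
Augment s→c→t: bottleneck 8, flow now 17.
Augment s→e→t: bottleneck 12, flow now 29.
Augment s→f→t: bottleneck 7, flow now 36.
Augment s→b→e→t: bottleneck 1, flow now 37.
No augmenting path remains; maximum flow = 37.
By max-flow min-cut, the minimum cut capacity equals the max flow.
In the residual graph, reachable from s: {s, b, e, f, g}.
Min-cut edges: s→c (8), s→t (9), e→t (13), f→t (7); capacity 8 + 9 + 13 + 7 = 37.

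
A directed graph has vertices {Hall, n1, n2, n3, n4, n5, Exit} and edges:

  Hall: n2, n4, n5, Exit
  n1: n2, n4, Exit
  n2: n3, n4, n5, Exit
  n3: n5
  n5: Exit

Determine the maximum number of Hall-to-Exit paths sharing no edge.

Assign every edge capacity 1; by Menger, the answer equals the max flow.
Path Hall→Exit (+1); total 1.
Path Hall→n2→Exit (+1); total 2.
Path Hall→n5→Exit (+1); total 3.
No residual Hall→Exit path; max flow = 3.
Certifying cut of size 3: {Hall→Exit, Hall→n2, Hall→n5}.

3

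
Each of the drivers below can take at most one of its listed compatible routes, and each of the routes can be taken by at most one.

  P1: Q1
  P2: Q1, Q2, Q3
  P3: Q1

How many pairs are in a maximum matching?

Unit-capacity flow: source→left, listed edges, right→sink; max matching = max flow.
Augmenting path P1→Q1 (+1); matched 1.
Augmenting path P2→Q2 (+1); matched 2.
No augmenting path remains; maximum matching = 2.
König certificate: {P2, Q1} is a vertex cover of size 2 (every listed pair touches it), so no matching can be larger.

2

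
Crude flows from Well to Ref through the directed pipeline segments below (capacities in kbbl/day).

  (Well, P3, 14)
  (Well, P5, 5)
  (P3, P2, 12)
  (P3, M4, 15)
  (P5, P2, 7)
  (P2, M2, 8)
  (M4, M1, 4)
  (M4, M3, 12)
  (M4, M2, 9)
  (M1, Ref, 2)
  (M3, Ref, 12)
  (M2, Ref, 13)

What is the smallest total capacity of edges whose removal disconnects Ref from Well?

19

Augment Well→P3→P2→M2→Ref: bottleneck 8, flow now 8.
Augment Well→P3→M4→M1→Ref: bottleneck 2, flow now 10.
Augment Well→P3→M4→M3→Ref: bottleneck 4, flow now 14.
Augment Well→P5→P2→P3→M4→M3→Ref: bottleneck 5, flow now 19. (uses reverse residual edge)
No augmenting path remains; maximum flow = 19.
By max-flow min-cut, the minimum cut capacity equals the max flow.
In the residual graph, reachable from Well: {Well}.
Min-cut edges: Well→P3 (14), Well→P5 (5); capacity 14 + 5 = 19.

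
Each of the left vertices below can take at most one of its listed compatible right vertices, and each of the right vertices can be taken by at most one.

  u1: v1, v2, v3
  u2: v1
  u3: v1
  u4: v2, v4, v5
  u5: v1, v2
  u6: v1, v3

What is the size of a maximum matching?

4

Unit-capacity flow: source→left, listed edges, right→sink; max matching = max flow.
Augmenting path u1→v1 (+1); matched 1.
Augmenting path u4→v2 (+1); matched 2.
Augmenting path u6→v3 (+1); matched 3.
Augmenting path u5→v2→u4→v4 (+1); matched 4.
No augmenting path remains; maximum matching = 4.
König certificate: {u4, v1, v2, v3} is a vertex cover of size 4 (every listed pair touches it), so no matching can be larger.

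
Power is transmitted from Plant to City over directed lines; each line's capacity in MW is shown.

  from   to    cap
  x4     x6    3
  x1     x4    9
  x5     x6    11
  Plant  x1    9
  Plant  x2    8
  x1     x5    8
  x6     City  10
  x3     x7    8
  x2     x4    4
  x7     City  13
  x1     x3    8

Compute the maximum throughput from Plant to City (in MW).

12

Augment Plant→x1→x3→x7→City: bottleneck 8, flow now 8.
Augment Plant→x1→x4→x6→City: bottleneck 1, flow now 9.
Augment Plant→x2→x4→x6→City: bottleneck 2, flow now 11.
Augment Plant→x2→x4→x1→x5→x6→City: bottleneck 1, flow now 12. (uses reverse residual edge)
No augmenting path remains; maximum flow = 12.
In the residual graph, reachable from Plant: {Plant, x2, x4}.
Min-cut edges: Plant→x1 (9), x4→x6 (3); capacity 9 + 3 = 12.
This cut is saturated, so no flow can exceed 12.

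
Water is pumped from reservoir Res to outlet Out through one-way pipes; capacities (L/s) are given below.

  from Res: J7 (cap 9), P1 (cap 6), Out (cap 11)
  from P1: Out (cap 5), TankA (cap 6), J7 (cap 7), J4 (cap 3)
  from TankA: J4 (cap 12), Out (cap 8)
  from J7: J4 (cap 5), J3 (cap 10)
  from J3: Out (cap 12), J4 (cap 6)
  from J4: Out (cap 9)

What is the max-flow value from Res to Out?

26

Augment Res→Out: bottleneck 11, flow now 11.
Augment Res→P1→Out: bottleneck 5, flow now 16.
Augment Res→P1→TankA→Out: bottleneck 1, flow now 17.
Augment Res→J7→J3→Out: bottleneck 9, flow now 26.
No augmenting path remains; maximum flow = 26.
In the residual graph, reachable from Res: {Res}.
Min-cut edges: Res→P1 (6), Res→J7 (9), Res→Out (11); capacity 6 + 9 + 11 = 26.
This cut is saturated, so no flow can exceed 26.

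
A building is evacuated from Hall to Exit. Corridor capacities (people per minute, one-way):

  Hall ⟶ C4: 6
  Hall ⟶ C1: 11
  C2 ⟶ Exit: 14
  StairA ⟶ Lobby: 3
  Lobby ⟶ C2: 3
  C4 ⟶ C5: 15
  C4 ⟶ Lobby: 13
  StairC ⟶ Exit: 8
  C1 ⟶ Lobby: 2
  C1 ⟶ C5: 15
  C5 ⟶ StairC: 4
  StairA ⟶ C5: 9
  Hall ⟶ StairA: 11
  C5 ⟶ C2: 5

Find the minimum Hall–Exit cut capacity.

Augment Hall→C1→Lobby→C2→Exit: bottleneck 2, flow now 2.
Augment Hall→C1→C5→C2→Exit: bottleneck 5, flow now 7.
Augment Hall→C1→C5→StairC→Exit: bottleneck 4, flow now 11.
Augment Hall→C4→Lobby→C2→Exit: bottleneck 1, flow now 12.
No augmenting path remains; maximum flow = 12.
By max-flow min-cut, the minimum cut capacity equals the max flow.
In the residual graph, reachable from Hall: {Hall, C1, C4, StairA, Lobby, C5}.
Min-cut edges: Lobby→C2 (3), C5→C2 (5), C5→StairC (4); capacity 3 + 5 + 4 = 12.

12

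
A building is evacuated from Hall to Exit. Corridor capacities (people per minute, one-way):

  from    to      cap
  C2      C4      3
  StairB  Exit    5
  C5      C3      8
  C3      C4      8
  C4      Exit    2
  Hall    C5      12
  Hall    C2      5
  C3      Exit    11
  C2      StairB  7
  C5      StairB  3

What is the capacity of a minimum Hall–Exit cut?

15

Augment Hall→C5→StairB→Exit: bottleneck 3, flow now 3.
Augment Hall→C5→C3→Exit: bottleneck 8, flow now 11.
Augment Hall→C2→StairB→Exit: bottleneck 2, flow now 13.
Augment Hall→C2→C4→Exit: bottleneck 2, flow now 15.
No augmenting path remains; maximum flow = 15.
By max-flow min-cut, the minimum cut capacity equals the max flow.
In the residual graph, reachable from Hall: {Hall, C5, C2, StairB, C4}.
Min-cut edges: C5→C3 (8), StairB→Exit (5), C4→Exit (2); capacity 8 + 5 + 2 = 15.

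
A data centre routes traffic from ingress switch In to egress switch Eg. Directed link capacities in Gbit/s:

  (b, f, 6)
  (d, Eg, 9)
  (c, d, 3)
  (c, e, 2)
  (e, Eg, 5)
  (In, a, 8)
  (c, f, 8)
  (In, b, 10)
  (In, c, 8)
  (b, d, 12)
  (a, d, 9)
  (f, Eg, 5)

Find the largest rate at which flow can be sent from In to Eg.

Augment In→a→d→Eg: bottleneck 8, flow now 8.
Augment In→b→d→Eg: bottleneck 1, flow now 9.
Augment In→b→f→Eg: bottleneck 5, flow now 14.
Augment In→c→e→Eg: bottleneck 2, flow now 16.
No augmenting path remains; maximum flow = 16.
In the residual graph, reachable from In: {In, a, b, c, d, f}.
Min-cut edges: c→e (2), d→Eg (9), f→Eg (5); capacity 2 + 9 + 5 = 16.
This cut is saturated, so no flow can exceed 16.

16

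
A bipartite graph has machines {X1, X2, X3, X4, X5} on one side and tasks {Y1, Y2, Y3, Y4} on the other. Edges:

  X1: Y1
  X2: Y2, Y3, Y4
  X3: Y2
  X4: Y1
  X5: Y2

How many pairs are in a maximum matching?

3

Unit-capacity flow: source→left, listed edges, right→sink; max matching = max flow.
Augmenting path X1→Y1 (+1); matched 1.
Augmenting path X2→Y2 (+1); matched 2.
Augmenting path X3→Y2→X2→Y3 (+1); matched 3.
No augmenting path remains; maximum matching = 3.
König certificate: {X2, Y1, Y2} is a vertex cover of size 3 (every listed pair touches it), so no matching can be larger.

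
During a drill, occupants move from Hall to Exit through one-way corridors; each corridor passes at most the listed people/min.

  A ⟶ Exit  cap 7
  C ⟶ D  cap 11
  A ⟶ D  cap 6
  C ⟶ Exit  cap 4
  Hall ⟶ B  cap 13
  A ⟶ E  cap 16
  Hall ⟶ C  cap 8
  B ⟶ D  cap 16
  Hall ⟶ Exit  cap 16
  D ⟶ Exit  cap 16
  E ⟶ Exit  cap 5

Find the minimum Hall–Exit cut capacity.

Augment Hall→Exit: bottleneck 16, flow now 16.
Augment Hall→C→Exit: bottleneck 4, flow now 20.
Augment Hall→B→D→Exit: bottleneck 13, flow now 33.
Augment Hall→C→D→Exit: bottleneck 3, flow now 36.
No augmenting path remains; maximum flow = 36.
By max-flow min-cut, the minimum cut capacity equals the max flow.
In the residual graph, reachable from Hall: {Hall, B, C, D}.
Min-cut edges: Hall→Exit (16), C→Exit (4), D→Exit (16); capacity 16 + 4 + 16 = 36.

36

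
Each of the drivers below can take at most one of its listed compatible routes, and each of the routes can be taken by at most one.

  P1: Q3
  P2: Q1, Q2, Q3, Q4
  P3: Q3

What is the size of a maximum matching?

Unit-capacity flow: source→left, listed edges, right→sink; max matching = max flow.
Augmenting path P1→Q3 (+1); matched 1.
Augmenting path P2→Q1 (+1); matched 2.
No augmenting path remains; maximum matching = 2.
König certificate: {P2, Q3} is a vertex cover of size 2 (every listed pair touches it), so no matching can be larger.

2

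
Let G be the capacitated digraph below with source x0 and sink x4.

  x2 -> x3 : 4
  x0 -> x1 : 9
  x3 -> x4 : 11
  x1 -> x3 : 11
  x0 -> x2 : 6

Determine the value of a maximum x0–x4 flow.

Augment x0→x1→x3→x4: bottleneck 9, flow now 9.
Augment x0→x2→x3→x4: bottleneck 2, flow now 11.
No augmenting path remains; maximum flow = 11.
In the residual graph, reachable from x0: {x0, x1, x2, x3}.
Min-cut edges: x3→x4 (11); capacity 11 = 11.
This cut is saturated, so no flow can exceed 11.

11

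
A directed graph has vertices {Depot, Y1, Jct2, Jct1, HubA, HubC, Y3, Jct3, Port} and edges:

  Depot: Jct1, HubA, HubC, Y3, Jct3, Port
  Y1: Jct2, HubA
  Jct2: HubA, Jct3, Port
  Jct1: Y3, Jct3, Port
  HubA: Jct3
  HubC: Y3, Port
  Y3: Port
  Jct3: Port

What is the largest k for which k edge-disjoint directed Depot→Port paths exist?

Assign every edge capacity 1; by Menger, the answer equals the max flow.
Path Depot→Port (+1); total 1.
Path Depot→Jct1→Port (+1); total 2.
Path Depot→HubC→Port (+1); total 3.
Path Depot→Y3→Port (+1); total 4.
Path Depot→Jct3→Port (+1); total 5.
No residual Depot→Port path; max flow = 5.
Certifying cut of size 5: {Depot→HubC, Depot→Jct1, Depot→Port, Depot→Y3, Jct3→Port}.

5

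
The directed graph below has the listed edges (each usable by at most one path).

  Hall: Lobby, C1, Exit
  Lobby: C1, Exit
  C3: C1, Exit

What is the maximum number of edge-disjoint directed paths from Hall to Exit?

Assign every edge capacity 1; by Menger, the answer equals the max flow.
Path Hall→Exit (+1); total 1.
Path Hall→Lobby→Exit (+1); total 2.
No residual Hall→Exit path; max flow = 2.
Certifying cut of size 2: {Hall→Exit, Hall→Lobby}.

2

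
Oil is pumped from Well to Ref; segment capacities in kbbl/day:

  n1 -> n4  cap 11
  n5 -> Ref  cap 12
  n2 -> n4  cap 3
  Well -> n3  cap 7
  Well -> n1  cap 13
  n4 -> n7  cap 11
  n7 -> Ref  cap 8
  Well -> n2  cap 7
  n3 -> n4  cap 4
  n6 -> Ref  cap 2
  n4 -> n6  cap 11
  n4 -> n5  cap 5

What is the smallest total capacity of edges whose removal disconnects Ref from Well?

15

Augment Well→n1→n4→n5→Ref: bottleneck 5, flow now 5.
Augment Well→n1→n4→n6→Ref: bottleneck 2, flow now 7.
Augment Well→n1→n4→n7→Ref: bottleneck 4, flow now 11.
Augment Well→n2→n4→n7→Ref: bottleneck 3, flow now 14.
Augment Well→n3→n4→n7→Ref: bottleneck 1, flow now 15.
No augmenting path remains; maximum flow = 15.
By max-flow min-cut, the minimum cut capacity equals the max flow.
In the residual graph, reachable from Well: {Well, n1, n2, n3, n4, n6, n7}.
Min-cut edges: n4→n5 (5), n6→Ref (2), n7→Ref (8); capacity 5 + 2 + 8 = 15.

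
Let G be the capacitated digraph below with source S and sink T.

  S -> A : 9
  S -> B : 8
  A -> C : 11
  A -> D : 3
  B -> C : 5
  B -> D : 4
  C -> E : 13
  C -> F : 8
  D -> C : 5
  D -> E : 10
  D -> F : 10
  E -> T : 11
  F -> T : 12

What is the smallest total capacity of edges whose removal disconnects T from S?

17

Augment S→A→C→E→T: bottleneck 9, flow now 9.
Augment S→B→C→E→T: bottleneck 2, flow now 11.
Augment S→B→C→F→T: bottleneck 3, flow now 14.
Augment S→B→D→F→T: bottleneck 3, flow now 17.
No augmenting path remains; maximum flow = 17.
By max-flow min-cut, the minimum cut capacity equals the max flow.
In the residual graph, reachable from S: {S}.
Min-cut edges: S→A (9), S→B (8); capacity 9 + 8 = 17.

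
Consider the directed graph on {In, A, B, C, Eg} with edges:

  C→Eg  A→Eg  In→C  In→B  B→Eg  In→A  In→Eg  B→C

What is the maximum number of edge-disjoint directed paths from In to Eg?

4

Assign every edge capacity 1; by Menger, the answer equals the max flow.
Path In→Eg (+1); total 1.
Path In→A→Eg (+1); total 2.
Path In→B→Eg (+1); total 3.
Path In→C→Eg (+1); total 4.
No residual In→Eg path; max flow = 4.
Certifying cut of size 4: {In→A, In→B, In→C, In→Eg}.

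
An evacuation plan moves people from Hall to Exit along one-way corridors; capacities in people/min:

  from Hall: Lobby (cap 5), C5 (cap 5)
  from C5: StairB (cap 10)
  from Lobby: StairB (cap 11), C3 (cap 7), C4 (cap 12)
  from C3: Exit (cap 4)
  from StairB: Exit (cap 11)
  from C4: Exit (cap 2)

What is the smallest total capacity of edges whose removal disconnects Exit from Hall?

10

Augment Hall→C5→StairB→Exit: bottleneck 5, flow now 5.
Augment Hall→Lobby→C3→Exit: bottleneck 4, flow now 9.
Augment Hall→Lobby→StairB→Exit: bottleneck 1, flow now 10.
No augmenting path remains; maximum flow = 10.
By max-flow min-cut, the minimum cut capacity equals the max flow.
In the residual graph, reachable from Hall: {Hall}.
Min-cut edges: Hall→C5 (5), Hall→Lobby (5); capacity 5 + 5 = 10.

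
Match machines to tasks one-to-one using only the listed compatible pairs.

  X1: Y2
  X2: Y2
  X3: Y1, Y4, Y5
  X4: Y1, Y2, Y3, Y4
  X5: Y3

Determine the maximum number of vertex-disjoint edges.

Unit-capacity flow: source→left, listed edges, right→sink; max matching = max flow.
Augmenting path X1→Y2 (+1); matched 1.
Augmenting path X3→Y1 (+1); matched 2.
Augmenting path X4→Y3 (+1); matched 3.
Augmenting path X5→Y3→X4→Y4 (+1); matched 4.
No augmenting path remains; maximum matching = 4.
König certificate: {X3, X4, X5, Y2} is a vertex cover of size 4 (every listed pair touches it), so no matching can be larger.

4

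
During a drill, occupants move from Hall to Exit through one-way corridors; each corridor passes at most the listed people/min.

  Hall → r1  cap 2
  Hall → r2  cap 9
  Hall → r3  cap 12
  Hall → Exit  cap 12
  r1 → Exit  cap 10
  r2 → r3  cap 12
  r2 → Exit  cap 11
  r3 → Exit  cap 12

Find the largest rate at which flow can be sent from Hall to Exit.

Augment Hall→Exit: bottleneck 12, flow now 12.
Augment Hall→r1→Exit: bottleneck 2, flow now 14.
Augment Hall→r2→Exit: bottleneck 9, flow now 23.
Augment Hall→r3→Exit: bottleneck 12, flow now 35.
No augmenting path remains; maximum flow = 35.
In the residual graph, reachable from Hall: {Hall}.
Min-cut edges: Hall→r1 (2), Hall→r2 (9), Hall→r3 (12), Hall→Exit (12); capacity 2 + 9 + 12 + 12 = 35.
This cut is saturated, so no flow can exceed 35.

35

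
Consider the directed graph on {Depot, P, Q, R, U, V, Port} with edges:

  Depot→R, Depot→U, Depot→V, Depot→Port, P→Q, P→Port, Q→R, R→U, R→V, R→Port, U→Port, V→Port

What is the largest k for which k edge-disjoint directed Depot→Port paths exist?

Assign every edge capacity 1; by Menger, the answer equals the max flow.
Path Depot→Port (+1); total 1.
Path Depot→R→Port (+1); total 2.
Path Depot→U→Port (+1); total 3.
Path Depot→V→Port (+1); total 4.
No residual Depot→Port path; max flow = 4.
Certifying cut of size 4: {Depot→Port, Depot→R, Depot→U, Depot→V}.

4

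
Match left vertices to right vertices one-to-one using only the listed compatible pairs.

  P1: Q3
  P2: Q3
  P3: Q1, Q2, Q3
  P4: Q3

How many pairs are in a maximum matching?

2

Unit-capacity flow: source→left, listed edges, right→sink; max matching = max flow.
Augmenting path P1→Q3 (+1); matched 1.
Augmenting path P3→Q1 (+1); matched 2.
No augmenting path remains; maximum matching = 2.
König certificate: {P3, Q3} is a vertex cover of size 2 (every listed pair touches it), so no matching can be larger.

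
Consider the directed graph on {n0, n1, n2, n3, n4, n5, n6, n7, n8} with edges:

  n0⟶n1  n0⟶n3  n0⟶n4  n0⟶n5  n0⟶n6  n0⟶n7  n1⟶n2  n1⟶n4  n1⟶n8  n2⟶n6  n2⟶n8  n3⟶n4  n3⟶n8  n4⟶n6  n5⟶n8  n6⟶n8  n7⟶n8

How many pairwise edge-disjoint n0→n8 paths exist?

5

Assign every edge capacity 1; by Menger, the answer equals the max flow.
Path n0→n1→n8 (+1); total 1.
Path n0→n3→n8 (+1); total 2.
Path n0→n5→n8 (+1); total 3.
Path n0→n6→n8 (+1); total 4.
Path n0→n7→n8 (+1); total 5.
No residual n0→n8 path; max flow = 5.
Certifying cut of size 5: {n0→n1, n0→n3, n0→n5, n0→n7, n6→n8}.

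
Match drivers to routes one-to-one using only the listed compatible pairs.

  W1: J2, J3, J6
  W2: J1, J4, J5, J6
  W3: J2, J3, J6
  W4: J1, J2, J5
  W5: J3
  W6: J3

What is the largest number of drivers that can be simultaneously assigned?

Unit-capacity flow: source→left, listed edges, right→sink; max matching = max flow.
Augmenting path W1→J2 (+1); matched 1.
Augmenting path W2→J1 (+1); matched 2.
Augmenting path W3→J3 (+1); matched 3.
Augmenting path W4→J5 (+1); matched 4.
Augmenting path W5→J3→W3→J6 (+1); matched 5.
No augmenting path remains; maximum matching = 5.
König certificate: {W1, W2, W3, W4, J3} is a vertex cover of size 5 (every listed pair touches it), so no matching can be larger.

5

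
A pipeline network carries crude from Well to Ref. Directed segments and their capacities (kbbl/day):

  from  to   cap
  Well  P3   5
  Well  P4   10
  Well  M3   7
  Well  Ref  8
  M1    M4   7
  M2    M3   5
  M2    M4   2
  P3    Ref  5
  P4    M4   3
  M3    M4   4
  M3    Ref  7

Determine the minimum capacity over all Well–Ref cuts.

20

Augment Well→Ref: bottleneck 8, flow now 8.
Augment Well→P3→Ref: bottleneck 5, flow now 13.
Augment Well→M3→Ref: bottleneck 7, flow now 20.
No augmenting path remains; maximum flow = 20.
By max-flow min-cut, the minimum cut capacity equals the max flow.
In the residual graph, reachable from Well: {Well, P4, M4}.
Min-cut edges: Well→P3 (5), Well→M3 (7), Well→Ref (8); capacity 5 + 7 + 8 = 20.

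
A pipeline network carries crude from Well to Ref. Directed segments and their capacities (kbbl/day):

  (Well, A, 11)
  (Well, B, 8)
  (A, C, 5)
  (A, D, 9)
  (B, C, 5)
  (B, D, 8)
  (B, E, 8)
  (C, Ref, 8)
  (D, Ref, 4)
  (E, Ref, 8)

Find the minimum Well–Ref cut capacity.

Augment Well→A→C→Ref: bottleneck 5, flow now 5.
Augment Well→A→D→Ref: bottleneck 4, flow now 9.
Augment Well→B→C→Ref: bottleneck 3, flow now 12.
Augment Well→B→E→Ref: bottleneck 5, flow now 17.
No augmenting path remains; maximum flow = 17.
By max-flow min-cut, the minimum cut capacity equals the max flow.
In the residual graph, reachable from Well: {Well, A, D}.
Min-cut edges: Well→B (8), A→C (5), D→Ref (4); capacity 8 + 5 + 4 = 17.

17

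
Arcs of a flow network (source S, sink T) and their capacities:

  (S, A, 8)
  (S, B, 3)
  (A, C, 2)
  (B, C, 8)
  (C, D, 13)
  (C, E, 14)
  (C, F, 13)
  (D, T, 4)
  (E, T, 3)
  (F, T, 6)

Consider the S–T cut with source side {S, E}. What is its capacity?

Edges leaving {S, E}: S→A (8), S→B (3), E→T (3).
Cut capacity = 8 + 3 + 3 = 14.

14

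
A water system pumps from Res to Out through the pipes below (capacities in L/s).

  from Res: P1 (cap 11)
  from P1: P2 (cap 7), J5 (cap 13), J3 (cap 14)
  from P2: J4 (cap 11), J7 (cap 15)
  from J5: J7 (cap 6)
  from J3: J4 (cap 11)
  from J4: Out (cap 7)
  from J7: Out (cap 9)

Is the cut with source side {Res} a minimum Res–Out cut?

Yes — it is a minimum cut (capacity 11).

Given cut capacity: 11 = 11.
Augment Res→P1→P2→J4→Out: bottleneck 7, flow now 7.
Augment Res→P1→J5→J7→Out: bottleneck 4, flow now 11.
No augmenting path remains; maximum flow = 11.
Cut capacity 11 equals the max flow, so it is a minimum cut.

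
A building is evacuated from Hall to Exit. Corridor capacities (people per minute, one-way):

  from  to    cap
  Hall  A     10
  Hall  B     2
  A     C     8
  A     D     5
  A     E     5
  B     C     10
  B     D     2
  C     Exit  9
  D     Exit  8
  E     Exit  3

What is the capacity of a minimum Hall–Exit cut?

12

Augment Hall→A→C→Exit: bottleneck 8, flow now 8.
Augment Hall→A→D→Exit: bottleneck 2, flow now 10.
Augment Hall→B→C→Exit: bottleneck 1, flow now 11.
Augment Hall→B→D→Exit: bottleneck 1, flow now 12.
No augmenting path remains; maximum flow = 12.
By max-flow min-cut, the minimum cut capacity equals the max flow.
In the residual graph, reachable from Hall: {Hall}.
Min-cut edges: Hall→A (10), Hall→B (2); capacity 10 + 2 = 12.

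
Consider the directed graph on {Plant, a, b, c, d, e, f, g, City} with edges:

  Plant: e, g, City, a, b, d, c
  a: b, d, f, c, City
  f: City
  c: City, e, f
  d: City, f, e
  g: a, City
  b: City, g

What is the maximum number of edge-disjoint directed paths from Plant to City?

Assign every edge capacity 1; by Menger, the answer equals the max flow.
Path Plant→City (+1); total 1.
Path Plant→a→City (+1); total 2.
Path Plant→b→City (+1); total 3.
Path Plant→c→City (+1); total 4.
Path Plant→d→City (+1); total 5.
Path Plant→g→City (+1); total 6.
No residual Plant→City path; max flow = 6.
Certifying cut of size 6: {Plant→City, Plant→a, Plant→b, Plant→c, Plant→d, Plant→g}.

6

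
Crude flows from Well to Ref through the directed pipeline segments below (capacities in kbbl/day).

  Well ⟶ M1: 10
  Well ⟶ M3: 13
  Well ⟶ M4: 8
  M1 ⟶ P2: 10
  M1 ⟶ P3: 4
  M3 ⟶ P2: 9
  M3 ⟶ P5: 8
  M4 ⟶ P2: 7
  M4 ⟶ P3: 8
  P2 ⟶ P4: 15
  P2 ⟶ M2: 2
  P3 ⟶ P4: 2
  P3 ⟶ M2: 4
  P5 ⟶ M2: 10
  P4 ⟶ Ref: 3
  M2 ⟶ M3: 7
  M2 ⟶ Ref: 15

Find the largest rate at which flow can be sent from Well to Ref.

Augment Well→M1→P2→P4→Ref: bottleneck 3, flow now 3.
Augment Well→M1→P2→M2→Ref: bottleneck 2, flow now 5.
Augment Well→M1→P3→M2→Ref: bottleneck 4, flow now 9.
Augment Well→M3→P5→M2→Ref: bottleneck 8, flow now 17.
No augmenting path remains; maximum flow = 17.
In the residual graph, reachable from Well: {Well, M1, M3, M4, P2, P3, P4}.
Min-cut edges: M3→P5 (8), P2→M2 (2), P3→M2 (4), P4→Ref (3); capacity 8 + 2 + 4 + 3 = 17.
This cut is saturated, so no flow can exceed 17.

17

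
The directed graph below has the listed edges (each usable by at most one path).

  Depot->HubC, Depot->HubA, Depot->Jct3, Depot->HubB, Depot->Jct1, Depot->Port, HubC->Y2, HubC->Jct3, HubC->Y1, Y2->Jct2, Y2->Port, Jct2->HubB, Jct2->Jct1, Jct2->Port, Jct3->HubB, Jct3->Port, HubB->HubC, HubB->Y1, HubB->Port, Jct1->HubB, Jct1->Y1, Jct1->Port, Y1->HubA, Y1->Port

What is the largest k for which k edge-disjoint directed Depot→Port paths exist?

5

Assign every edge capacity 1; by Menger, the answer equals the max flow.
Path Depot→Port (+1); total 1.
Path Depot→Jct3→Port (+1); total 2.
Path Depot→HubB→Port (+1); total 3.
Path Depot→Jct1→Port (+1); total 4.
Path Depot→HubC→Y2→Port (+1); total 5.
No residual Depot→Port path; max flow = 5.
Certifying cut of size 5: {Depot→HubB, Depot→HubC, Depot→Jct1, Depot→Jct3, Depot→Port}.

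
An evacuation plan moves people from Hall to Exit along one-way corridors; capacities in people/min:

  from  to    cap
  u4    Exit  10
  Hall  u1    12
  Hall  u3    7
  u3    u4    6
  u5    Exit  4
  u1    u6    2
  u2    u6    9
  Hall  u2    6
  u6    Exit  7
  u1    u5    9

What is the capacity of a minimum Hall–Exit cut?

17

Augment Hall→u1→u5→Exit: bottleneck 4, flow now 4.
Augment Hall→u1→u6→Exit: bottleneck 2, flow now 6.
Augment Hall→u2→u6→Exit: bottleneck 5, flow now 11.
Augment Hall→u3→u4→Exit: bottleneck 6, flow now 17.
No augmenting path remains; maximum flow = 17.
By max-flow min-cut, the minimum cut capacity equals the max flow.
In the residual graph, reachable from Hall: {Hall, u1, u2, u3, u5, u6}.
Min-cut edges: u3→u4 (6), u5→Exit (4), u6→Exit (7); capacity 6 + 4 + 7 = 17.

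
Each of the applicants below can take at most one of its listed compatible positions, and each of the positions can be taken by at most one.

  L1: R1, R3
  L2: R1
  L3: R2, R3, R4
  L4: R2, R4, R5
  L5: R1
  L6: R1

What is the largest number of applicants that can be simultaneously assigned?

4

Unit-capacity flow: source→left, listed edges, right→sink; max matching = max flow.
Augmenting path L1→R1 (+1); matched 1.
Augmenting path L3→R2 (+1); matched 2.
Augmenting path L4→R4 (+1); matched 3.
Augmenting path L2→R1→L1→R3 (+1); matched 4.
No augmenting path remains; maximum matching = 4.
König certificate: {L1, L3, L4, R1} is a vertex cover of size 4 (every listed pair touches it), so no matching can be larger.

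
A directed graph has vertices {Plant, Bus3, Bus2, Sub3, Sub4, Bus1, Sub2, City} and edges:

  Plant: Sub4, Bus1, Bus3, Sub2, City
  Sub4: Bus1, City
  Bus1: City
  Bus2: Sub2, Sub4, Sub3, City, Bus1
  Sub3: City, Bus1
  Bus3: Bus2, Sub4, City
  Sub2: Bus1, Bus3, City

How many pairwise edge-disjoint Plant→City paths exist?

Assign every edge capacity 1; by Menger, the answer equals the max flow.
Path Plant→City (+1); total 1.
Path Plant→Bus3→City (+1); total 2.
Path Plant→Sub4→City (+1); total 3.
Path Plant→Bus1→City (+1); total 4.
Path Plant→Sub2→City (+1); total 5.
No residual Plant→City path; max flow = 5.
Certifying cut of size 5: {Plant→Bus1, Plant→Bus3, Plant→City, Plant→Sub2, Plant→Sub4}.

5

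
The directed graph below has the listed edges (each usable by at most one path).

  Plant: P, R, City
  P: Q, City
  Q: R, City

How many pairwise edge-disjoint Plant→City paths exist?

2

Assign every edge capacity 1; by Menger, the answer equals the max flow.
Path Plant→City (+1); total 1.
Path Plant→P→City (+1); total 2.
No residual Plant→City path; max flow = 2.
Certifying cut of size 2: {Plant→City, Plant→P}.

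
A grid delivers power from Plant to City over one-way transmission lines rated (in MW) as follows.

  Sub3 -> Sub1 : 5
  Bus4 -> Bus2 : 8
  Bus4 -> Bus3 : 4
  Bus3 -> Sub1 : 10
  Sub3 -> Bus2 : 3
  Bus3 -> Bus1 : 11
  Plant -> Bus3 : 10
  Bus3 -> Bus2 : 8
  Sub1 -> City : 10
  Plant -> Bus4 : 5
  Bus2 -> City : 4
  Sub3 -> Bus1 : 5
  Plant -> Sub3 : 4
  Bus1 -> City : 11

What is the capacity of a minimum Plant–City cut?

19

Augment Plant→Bus3→Bus1→City: bottleneck 10, flow now 10.
Augment Plant→Bus4→Bus2→City: bottleneck 4, flow now 14.
Augment Plant→Sub3→Bus1→City: bottleneck 1, flow now 15.
Augment Plant→Sub3→Sub1→City: bottleneck 3, flow now 18.
Augment Plant→Bus4→Bus3→Sub1→City: bottleneck 1, flow now 19.
No augmenting path remains; maximum flow = 19.
By max-flow min-cut, the minimum cut capacity equals the max flow.
In the residual graph, reachable from Plant: {Plant}.
Min-cut edges: Plant→Bus3 (10), Plant→Bus4 (5), Plant→Sub3 (4); capacity 10 + 5 + 4 = 19.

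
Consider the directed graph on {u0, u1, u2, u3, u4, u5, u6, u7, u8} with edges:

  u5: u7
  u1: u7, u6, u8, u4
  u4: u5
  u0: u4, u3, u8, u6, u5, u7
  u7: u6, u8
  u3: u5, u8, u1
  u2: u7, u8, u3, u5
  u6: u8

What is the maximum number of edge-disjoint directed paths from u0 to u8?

Assign every edge capacity 1; by Menger, the answer equals the max flow.
Path u0→u8 (+1); total 1.
Path u0→u3→u8 (+1); total 2.
Path u0→u6→u8 (+1); total 3.
Path u0→u7→u8 (+1); total 4.
No residual u0→u8 path; max flow = 4.
Certifying cut of size 4: {u0→u3, u0→u8, u6→u8, u7→u8}.

4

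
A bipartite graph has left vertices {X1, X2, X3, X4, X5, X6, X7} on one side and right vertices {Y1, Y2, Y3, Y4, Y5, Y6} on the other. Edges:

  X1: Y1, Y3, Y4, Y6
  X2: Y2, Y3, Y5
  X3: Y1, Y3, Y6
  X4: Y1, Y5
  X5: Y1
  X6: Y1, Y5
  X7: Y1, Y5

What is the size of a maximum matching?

Unit-capacity flow: source→left, listed edges, right→sink; max matching = max flow.
Augmenting path X1→Y1 (+1); matched 1.
Augmenting path X2→Y2 (+1); matched 2.
Augmenting path X3→Y3 (+1); matched 3.
Augmenting path X4→Y5 (+1); matched 4.
Augmenting path X5→Y1→X1→Y4 (+1); matched 5.
No augmenting path remains; maximum matching = 5.
König certificate: {X1, X2, X3, Y1, Y5} is a vertex cover of size 5 (every listed pair touches it), so no matching can be larger.

5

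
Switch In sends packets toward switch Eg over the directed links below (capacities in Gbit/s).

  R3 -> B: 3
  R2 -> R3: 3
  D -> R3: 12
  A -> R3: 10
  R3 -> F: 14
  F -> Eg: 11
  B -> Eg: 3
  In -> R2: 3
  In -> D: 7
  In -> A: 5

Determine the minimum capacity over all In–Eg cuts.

Augment In→A→R3→F→Eg: bottleneck 5, flow now 5.
Augment In→R2→R3→F→Eg: bottleneck 3, flow now 8.
Augment In→D→R3→F→Eg: bottleneck 3, flow now 11.
Augment In→D→R3→B→Eg: bottleneck 3, flow now 14.
No augmenting path remains; maximum flow = 14.
By max-flow min-cut, the minimum cut capacity equals the max flow.
In the residual graph, reachable from In: {In, A, R2, D, R3, F}.
Min-cut edges: R3→B (3), F→Eg (11); capacity 3 + 11 = 14.

14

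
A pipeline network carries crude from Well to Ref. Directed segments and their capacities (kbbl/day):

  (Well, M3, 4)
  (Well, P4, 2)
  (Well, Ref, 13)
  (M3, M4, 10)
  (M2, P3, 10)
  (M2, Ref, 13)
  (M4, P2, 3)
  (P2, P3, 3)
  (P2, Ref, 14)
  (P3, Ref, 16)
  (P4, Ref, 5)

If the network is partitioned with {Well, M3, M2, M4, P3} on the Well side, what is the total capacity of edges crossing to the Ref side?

Edges leaving {Well, M3, M2, M4, P3}: Well→P4 (2), Well→Ref (13), M2→Ref (13), M4→P2 (3), P3→Ref (16).
Cut capacity = 2 + 13 + 13 + 3 + 16 = 47.

47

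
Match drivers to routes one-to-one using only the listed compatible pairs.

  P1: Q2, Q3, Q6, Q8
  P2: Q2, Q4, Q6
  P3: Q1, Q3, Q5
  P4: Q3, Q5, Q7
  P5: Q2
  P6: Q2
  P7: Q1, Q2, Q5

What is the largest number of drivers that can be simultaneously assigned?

6

Unit-capacity flow: source→left, listed edges, right→sink; max matching = max flow.
Augmenting path P1→Q2 (+1); matched 1.
Augmenting path P2→Q4 (+1); matched 2.
Augmenting path P3→Q1 (+1); matched 3.
Augmenting path P4→Q3 (+1); matched 4.
Augmenting path P7→Q5 (+1); matched 5.
Augmenting path P5→Q2→P1→Q6 (+1); matched 6.
No augmenting path remains; maximum matching = 6.
König certificate: {P1, P2, P3, P4, P7, Q2} is a vertex cover of size 6 (every listed pair touches it), so no matching can be larger.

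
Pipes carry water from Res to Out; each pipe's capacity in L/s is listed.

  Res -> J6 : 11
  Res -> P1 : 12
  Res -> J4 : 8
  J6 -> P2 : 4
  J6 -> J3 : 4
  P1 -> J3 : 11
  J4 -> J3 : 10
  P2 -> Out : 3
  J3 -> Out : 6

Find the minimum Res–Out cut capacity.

9

Augment Res→J6→P2→Out: bottleneck 3, flow now 3.
Augment Res→J6→J3→Out: bottleneck 4, flow now 7.
Augment Res→P1→J3→Out: bottleneck 2, flow now 9.
No augmenting path remains; maximum flow = 9.
By max-flow min-cut, the minimum cut capacity equals the max flow.
In the residual graph, reachable from Res: {Res, J6, P1, J4, P2, J3}.
Min-cut edges: P2→Out (3), J3→Out (6); capacity 3 + 6 = 9.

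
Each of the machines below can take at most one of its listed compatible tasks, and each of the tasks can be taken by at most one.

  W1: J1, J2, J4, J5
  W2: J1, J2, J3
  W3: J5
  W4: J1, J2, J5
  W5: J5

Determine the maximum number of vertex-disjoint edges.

Unit-capacity flow: source→left, listed edges, right→sink; max matching = max flow.
Augmenting path W1→J1 (+1); matched 1.
Augmenting path W2→J2 (+1); matched 2.
Augmenting path W3→J5 (+1); matched 3.
Augmenting path W4→J1→W1→J4 (+1); matched 4.
No augmenting path remains; maximum matching = 4.
König certificate: {W1, W2, W4, J5} is a vertex cover of size 4 (every listed pair touches it), so no matching can be larger.

4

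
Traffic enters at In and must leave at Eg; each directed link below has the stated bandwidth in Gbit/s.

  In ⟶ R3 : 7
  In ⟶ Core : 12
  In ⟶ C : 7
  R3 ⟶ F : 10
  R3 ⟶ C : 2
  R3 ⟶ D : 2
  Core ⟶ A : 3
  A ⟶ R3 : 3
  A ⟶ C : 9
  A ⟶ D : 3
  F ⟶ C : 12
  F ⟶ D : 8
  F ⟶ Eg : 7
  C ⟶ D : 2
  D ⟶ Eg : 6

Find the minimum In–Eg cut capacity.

12

Augment In→R3→F→Eg: bottleneck 7, flow now 7.
Augment In→C→D→Eg: bottleneck 2, flow now 9.
Augment In→Core→A→D→Eg: bottleneck 3, flow now 12.
No augmenting path remains; maximum flow = 12.
By max-flow min-cut, the minimum cut capacity equals the max flow.
In the residual graph, reachable from In: {In, Core, C}.
Min-cut edges: In→R3 (7), Core→A (3), C→D (2); capacity 7 + 3 + 2 = 12.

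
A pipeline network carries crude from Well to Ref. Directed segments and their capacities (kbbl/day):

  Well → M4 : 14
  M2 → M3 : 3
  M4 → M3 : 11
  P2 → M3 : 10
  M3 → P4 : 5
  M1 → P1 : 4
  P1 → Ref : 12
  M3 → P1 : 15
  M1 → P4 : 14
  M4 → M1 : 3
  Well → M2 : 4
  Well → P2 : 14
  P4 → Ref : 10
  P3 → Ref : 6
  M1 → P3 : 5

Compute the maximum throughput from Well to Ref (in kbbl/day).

Augment Well→P2→M3→P4→Ref: bottleneck 5, flow now 5.
Augment Well→P2→M3→P1→Ref: bottleneck 5, flow now 10.
Augment Well→M2→M3→P1→Ref: bottleneck 3, flow now 13.
Augment Well→M4→M1→P4→Ref: bottleneck 3, flow now 16.
Augment Well→M4→M3→P1→Ref: bottleneck 4, flow now 20.
No augmenting path remains; maximum flow = 20.
In the residual graph, reachable from Well: {Well, P2, M2, M4, M3, P1}.
Min-cut edges: M4→M1 (3), M3→P4 (5), P1→Ref (12); capacity 3 + 5 + 12 = 20.
This cut is saturated, so no flow can exceed 20.

20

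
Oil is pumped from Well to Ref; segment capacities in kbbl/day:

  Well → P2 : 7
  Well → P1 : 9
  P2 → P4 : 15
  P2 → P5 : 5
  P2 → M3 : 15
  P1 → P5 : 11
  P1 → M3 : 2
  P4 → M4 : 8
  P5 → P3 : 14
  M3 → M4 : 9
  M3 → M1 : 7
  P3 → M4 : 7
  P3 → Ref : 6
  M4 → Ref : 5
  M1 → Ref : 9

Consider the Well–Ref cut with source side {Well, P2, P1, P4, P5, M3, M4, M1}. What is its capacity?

Edges leaving {Well, P2, P1, P4, P5, M3, M4, M1}: P5→P3 (14), M4→Ref (5), M1→Ref (9).
Cut capacity = 14 + 5 + 9 = 28.

28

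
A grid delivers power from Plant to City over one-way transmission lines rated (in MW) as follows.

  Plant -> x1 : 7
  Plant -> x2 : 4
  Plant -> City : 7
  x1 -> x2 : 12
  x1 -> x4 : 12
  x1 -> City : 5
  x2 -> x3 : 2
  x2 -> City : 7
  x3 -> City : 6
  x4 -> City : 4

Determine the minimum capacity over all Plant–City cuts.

18

Augment Plant→City: bottleneck 7, flow now 7.
Augment Plant→x1→City: bottleneck 5, flow now 12.
Augment Plant→x2→City: bottleneck 4, flow now 16.
Augment Plant→x1→x2→City: bottleneck 2, flow now 18.
No augmenting path remains; maximum flow = 18.
By max-flow min-cut, the minimum cut capacity equals the max flow.
In the residual graph, reachable from Plant: {Plant}.
Min-cut edges: Plant→x1 (7), Plant→x2 (4), Plant→City (7); capacity 7 + 4 + 7 = 18.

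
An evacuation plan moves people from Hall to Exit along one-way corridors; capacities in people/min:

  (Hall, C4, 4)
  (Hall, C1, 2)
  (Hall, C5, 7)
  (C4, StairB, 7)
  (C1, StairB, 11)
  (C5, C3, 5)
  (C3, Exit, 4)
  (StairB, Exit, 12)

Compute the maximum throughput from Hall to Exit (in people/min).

10

Augment Hall→C4→StairB→Exit: bottleneck 4, flow now 4.
Augment Hall→C1→StairB→Exit: bottleneck 2, flow now 6.
Augment Hall→C5→C3→Exit: bottleneck 4, flow now 10.
No augmenting path remains; maximum flow = 10.
In the residual graph, reachable from Hall: {Hall, C5, C3}.
Min-cut edges: Hall→C4 (4), Hall→C1 (2), C3→Exit (4); capacity 4 + 2 + 4 = 10.
This cut is saturated, so no flow can exceed 10.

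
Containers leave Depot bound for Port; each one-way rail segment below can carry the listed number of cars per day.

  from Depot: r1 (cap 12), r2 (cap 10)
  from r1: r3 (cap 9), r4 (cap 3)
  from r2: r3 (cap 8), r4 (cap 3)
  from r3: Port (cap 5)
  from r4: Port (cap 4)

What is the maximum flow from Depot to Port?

9

Augment Depot→r1→r3→Port: bottleneck 5, flow now 5.
Augment Depot→r1→r4→Port: bottleneck 3, flow now 8.
Augment Depot→r2→r4→Port: bottleneck 1, flow now 9.
No augmenting path remains; maximum flow = 9.
In the residual graph, reachable from Depot: {Depot, r1, r2, r3, r4}.
Min-cut edges: r3→Port (5), r4→Port (4); capacity 5 + 4 = 9.
This cut is saturated, so no flow can exceed 9.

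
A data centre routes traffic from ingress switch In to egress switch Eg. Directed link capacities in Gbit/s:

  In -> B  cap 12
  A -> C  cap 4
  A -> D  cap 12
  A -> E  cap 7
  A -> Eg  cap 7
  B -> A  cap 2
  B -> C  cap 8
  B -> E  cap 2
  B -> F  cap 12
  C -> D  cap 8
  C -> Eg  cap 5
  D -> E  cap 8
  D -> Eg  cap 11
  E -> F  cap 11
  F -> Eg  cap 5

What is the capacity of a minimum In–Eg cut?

12

Augment In→B→A→Eg: bottleneck 2, flow now 2.
Augment In→B→C→Eg: bottleneck 5, flow now 7.
Augment In→B→F→Eg: bottleneck 5, flow now 12.
No augmenting path remains; maximum flow = 12.
By max-flow min-cut, the minimum cut capacity equals the max flow.
In the residual graph, reachable from In: {In}.
Min-cut edges: In→B (12); capacity 12 = 12.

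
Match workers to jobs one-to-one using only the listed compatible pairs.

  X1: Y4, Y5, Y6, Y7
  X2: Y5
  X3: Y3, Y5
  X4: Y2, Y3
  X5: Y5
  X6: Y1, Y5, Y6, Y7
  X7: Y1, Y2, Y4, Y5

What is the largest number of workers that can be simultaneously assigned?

Unit-capacity flow: source→left, listed edges, right→sink; max matching = max flow.
Augmenting path X1→Y4 (+1); matched 1.
Augmenting path X2→Y5 (+1); matched 2.
Augmenting path X3→Y3 (+1); matched 3.
Augmenting path X4→Y2 (+1); matched 4.
Augmenting path X6→Y1 (+1); matched 5.
Augmenting path X7→Y1→X6→Y6 (+1); matched 6.
No augmenting path remains; maximum matching = 6.
König certificate: {X1, X3, X4, X6, X7, Y5} is a vertex cover of size 6 (every listed pair touches it), so no matching can be larger.

6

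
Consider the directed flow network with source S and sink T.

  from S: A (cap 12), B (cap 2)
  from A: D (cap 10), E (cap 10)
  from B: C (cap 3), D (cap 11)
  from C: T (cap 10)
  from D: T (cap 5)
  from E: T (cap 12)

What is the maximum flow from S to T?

Augment S→A→D→T: bottleneck 5, flow now 5.
Augment S→A→E→T: bottleneck 7, flow now 12.
Augment S→B→C→T: bottleneck 2, flow now 14.
No augmenting path remains; maximum flow = 14.
In the residual graph, reachable from S: {S}.
Min-cut edges: S→A (12), S→B (2); capacity 12 + 2 = 14.
This cut is saturated, so no flow can exceed 14.

14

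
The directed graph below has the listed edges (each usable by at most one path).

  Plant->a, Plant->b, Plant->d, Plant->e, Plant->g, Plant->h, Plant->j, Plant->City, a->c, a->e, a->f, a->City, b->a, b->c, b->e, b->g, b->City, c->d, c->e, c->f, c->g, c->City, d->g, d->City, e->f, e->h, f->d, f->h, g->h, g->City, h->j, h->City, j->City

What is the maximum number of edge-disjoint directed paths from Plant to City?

Assign every edge capacity 1; by Menger, the answer equals the max flow.
Path Plant→City (+1); total 1.
Path Plant→a→City (+1); total 2.
Path Plant→b→City (+1); total 3.
Path Plant→d→City (+1); total 4.
Path Plant→g→City (+1); total 5.
Path Plant→h→City (+1); total 6.
Path Plant→j→City (+1); total 7.
No residual Plant→City path; max flow = 7.
Certifying cut of size 7: {Plant→City, Plant→a, Plant→b, d→City, g→City, h→City, j→City}.

7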